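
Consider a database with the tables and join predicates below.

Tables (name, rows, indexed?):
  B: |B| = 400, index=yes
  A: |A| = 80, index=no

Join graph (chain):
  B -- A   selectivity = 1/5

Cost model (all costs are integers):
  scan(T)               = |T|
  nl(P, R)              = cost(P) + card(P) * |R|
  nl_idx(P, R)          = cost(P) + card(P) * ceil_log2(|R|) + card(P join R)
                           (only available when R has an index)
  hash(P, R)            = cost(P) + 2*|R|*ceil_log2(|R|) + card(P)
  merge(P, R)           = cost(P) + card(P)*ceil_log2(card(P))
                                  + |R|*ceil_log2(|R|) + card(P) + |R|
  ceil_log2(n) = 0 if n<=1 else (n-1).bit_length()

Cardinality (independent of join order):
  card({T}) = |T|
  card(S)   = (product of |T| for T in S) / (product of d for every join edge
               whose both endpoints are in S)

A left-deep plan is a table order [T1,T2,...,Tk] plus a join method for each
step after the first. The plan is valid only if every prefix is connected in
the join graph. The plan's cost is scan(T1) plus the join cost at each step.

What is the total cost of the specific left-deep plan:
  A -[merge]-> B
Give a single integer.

step 1: scan A: cost=80, card=80
step 2: join B via merge
    card(P join B) = 80*400/(5) = 6400
    cost = 80 + 80*7 + 400*9 + 80 + 400 = 4720

4720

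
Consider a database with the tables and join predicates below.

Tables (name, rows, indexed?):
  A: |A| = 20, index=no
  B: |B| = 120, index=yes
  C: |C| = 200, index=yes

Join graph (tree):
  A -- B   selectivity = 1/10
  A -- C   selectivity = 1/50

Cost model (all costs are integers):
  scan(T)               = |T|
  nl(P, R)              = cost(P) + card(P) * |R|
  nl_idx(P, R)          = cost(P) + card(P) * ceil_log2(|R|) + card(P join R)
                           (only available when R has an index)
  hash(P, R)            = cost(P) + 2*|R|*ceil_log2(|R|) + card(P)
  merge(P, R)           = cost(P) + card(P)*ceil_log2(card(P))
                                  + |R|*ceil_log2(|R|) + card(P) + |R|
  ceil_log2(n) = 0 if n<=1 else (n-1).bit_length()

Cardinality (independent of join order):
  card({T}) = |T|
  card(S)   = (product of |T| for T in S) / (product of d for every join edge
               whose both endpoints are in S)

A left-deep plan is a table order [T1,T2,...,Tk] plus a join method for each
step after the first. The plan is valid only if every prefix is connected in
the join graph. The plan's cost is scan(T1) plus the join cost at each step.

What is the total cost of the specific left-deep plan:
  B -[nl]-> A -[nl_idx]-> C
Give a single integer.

5400

step 1: scan B: cost=120, card=120
step 2: join A via nl
    card(P join A) = 120*20/(10) = 240
    cost = 120 + 120*20 = 2520
step 3: join C via nl_idx
    card(P join C) = 240*200/(50) = 960
    cost = 2520 + 240*8 + 960 = 5400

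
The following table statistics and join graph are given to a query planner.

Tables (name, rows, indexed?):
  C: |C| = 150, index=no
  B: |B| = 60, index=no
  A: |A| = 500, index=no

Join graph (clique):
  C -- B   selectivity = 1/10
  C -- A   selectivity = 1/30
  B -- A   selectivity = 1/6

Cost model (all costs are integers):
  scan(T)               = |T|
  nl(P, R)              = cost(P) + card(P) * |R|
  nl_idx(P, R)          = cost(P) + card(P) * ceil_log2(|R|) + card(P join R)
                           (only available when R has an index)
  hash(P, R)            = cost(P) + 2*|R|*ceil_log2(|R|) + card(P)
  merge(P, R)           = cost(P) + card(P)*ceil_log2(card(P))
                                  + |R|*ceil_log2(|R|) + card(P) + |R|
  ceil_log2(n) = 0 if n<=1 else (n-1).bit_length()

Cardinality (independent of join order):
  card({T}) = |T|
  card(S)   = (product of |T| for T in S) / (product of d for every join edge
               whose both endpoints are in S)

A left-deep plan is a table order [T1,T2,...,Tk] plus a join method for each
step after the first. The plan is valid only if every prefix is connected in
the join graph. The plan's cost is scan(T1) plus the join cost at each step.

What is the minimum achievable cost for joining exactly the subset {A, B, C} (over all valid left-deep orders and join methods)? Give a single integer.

Selinger DP over subsets of {A,B,C}:
  {C}: scan cost=150, card=150
  {B}: scan cost=60, card=60
  {A}: scan cost=500, card=500
  {BC}: card=900; try (B,hash)→1020, (C,merge)→1830, (B,merge)→1920, (C,hash)→2520, (C,nl)→9060, (B,nl)→9150; best=1020 via (B,hash)
  {AC}: card=2500; try (C,hash)→3400, (A,merge)→6500, (C,merge)→6850, (A,hash)→9300, (A,nl)→75150, (C,nl)→75500; best=3400 via (C,hash)
  {AB}: card=5000; try (B,hash)→1720, (A,merge)→5480, (B,merge)→5920, (A,hash)→9120, (A,nl)→30060, (B,nl)→30500; best=1720 via (B,hash)
  {ABC}: card=2500; try (B,hash)→6620, (C,hash)→9120, (A,hash)→10920, (A,merge)→15920, (B,merge)→36320, (C,merge)→73070 …(+3); best=6620 via (B,hash)

6620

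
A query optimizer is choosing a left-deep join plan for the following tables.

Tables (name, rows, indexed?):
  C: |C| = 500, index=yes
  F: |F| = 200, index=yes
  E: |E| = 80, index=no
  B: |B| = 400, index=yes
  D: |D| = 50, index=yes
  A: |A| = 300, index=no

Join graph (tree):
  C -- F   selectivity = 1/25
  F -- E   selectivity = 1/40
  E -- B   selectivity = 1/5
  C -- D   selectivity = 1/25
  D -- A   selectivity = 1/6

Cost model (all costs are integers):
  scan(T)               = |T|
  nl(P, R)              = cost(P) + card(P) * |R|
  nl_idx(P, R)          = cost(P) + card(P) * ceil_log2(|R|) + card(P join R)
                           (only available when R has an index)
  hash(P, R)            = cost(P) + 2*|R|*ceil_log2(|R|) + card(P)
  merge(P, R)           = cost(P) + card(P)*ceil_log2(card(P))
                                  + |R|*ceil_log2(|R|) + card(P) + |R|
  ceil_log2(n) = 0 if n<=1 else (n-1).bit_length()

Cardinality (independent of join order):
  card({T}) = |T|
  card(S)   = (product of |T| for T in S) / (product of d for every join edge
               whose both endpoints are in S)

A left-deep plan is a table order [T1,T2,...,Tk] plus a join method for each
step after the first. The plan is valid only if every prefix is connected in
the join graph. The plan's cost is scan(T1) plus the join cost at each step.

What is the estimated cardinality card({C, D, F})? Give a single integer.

8000

Tables in S: C(500), D(50), F(200)
Edges inside S: C-F(d=25), C-D(d=25)
numerator = 500 * 50 * 200 = 5000000
denominator = 25 * 25 = 625
card(S) = 5000000 / 625 = 8000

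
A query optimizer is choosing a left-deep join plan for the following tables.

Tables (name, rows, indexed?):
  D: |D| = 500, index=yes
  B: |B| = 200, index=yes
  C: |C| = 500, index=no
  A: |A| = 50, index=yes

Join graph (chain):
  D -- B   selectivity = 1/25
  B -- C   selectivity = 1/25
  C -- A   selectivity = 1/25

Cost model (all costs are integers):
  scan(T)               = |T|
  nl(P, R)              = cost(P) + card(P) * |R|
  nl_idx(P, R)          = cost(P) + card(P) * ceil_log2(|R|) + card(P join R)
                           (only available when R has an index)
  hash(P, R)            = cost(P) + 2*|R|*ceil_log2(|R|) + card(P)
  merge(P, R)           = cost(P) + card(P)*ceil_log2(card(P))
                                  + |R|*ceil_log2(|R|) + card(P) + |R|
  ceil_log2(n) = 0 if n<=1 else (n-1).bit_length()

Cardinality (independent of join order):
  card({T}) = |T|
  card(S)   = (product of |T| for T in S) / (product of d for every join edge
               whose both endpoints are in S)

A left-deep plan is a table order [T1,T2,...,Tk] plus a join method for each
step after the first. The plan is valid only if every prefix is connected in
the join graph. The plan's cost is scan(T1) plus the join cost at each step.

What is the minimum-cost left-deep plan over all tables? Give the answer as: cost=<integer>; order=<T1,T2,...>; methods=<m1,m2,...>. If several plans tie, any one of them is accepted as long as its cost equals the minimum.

Selinger DP (subsets sized 1..n):
  {D}: scan cost=500, card=500
  {B}: scan cost=200, card=200
  {C}: scan cost=500, card=500
  {A}: scan cost=50, card=50
  {BD}: card=4000; try (B,hash)→4200, (D,nl_idx)→6000, (D,merge)→7000, (B,merge)→7300, (B,nl_idx)→8500, (D,hash)→9400 …(+2); best=4200 via (B,hash)
  {BC}: card=4000; try (B,hash)→4200, (C,merge)→7000, (B,merge)→7300, (B,nl_idx)→8500, (C,hash)→9400, (C,nl)→100200 …(+1); best=4200 via (B,hash)
  {AC}: card=1000; try (A,hash)→1600, (A,nl_idx)→4500, (C,merge)→5400, (A,merge)→5850, (C,hash)→9100, (C,nl)→25050 …(+1); best=1600 via (A,hash)
  {BCD}: card=80000; try (D,hash)→17200, (C,hash)→17200, (D,merge)→61200, (C,merge)→61200, (D,nl_idx)→120200, (D,nl)→2004200 …(+1); best=17200 via (D,hash)
  {ABC}: card=8000; try (B,hash)→5800, (A,hash)→8800, (B,merge)→14400, (B,nl_idx)→17600, (A,nl_idx)→36200, (A,merge)→56550 …(+2); best=5800 via (B,hash)
  {ABCD}: card=160000; try (D,hash)→22800, (A,hash)→97800, (D,merge)→122800, (D,nl_idx)→237800, (A,nl_idx)→657200, (A,merge)→1457550 …(+2); best=22800 via (D,hash)

cost=22800; order=C,A,B,D; methods=hash,hash,hash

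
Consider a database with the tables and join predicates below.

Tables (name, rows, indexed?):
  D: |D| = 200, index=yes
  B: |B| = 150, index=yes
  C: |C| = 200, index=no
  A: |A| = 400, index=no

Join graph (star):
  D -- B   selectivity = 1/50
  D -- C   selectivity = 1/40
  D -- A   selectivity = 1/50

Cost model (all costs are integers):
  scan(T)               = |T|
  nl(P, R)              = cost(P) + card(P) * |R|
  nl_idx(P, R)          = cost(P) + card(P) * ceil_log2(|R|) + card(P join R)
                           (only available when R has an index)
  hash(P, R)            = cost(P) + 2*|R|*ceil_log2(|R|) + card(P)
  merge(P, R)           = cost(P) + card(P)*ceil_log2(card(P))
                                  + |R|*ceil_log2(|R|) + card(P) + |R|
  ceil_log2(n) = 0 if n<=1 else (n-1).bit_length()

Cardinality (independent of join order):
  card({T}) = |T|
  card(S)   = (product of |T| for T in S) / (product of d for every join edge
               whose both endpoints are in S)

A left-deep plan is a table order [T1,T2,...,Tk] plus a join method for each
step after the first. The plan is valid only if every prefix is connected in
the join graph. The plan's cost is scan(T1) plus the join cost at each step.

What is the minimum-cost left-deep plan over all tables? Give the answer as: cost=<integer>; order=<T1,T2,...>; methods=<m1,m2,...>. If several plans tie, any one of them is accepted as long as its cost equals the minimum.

Selinger DP (subsets sized 1..n):
  {D}: scan cost=200, card=200
  {B}: scan cost=150, card=150
  {C}: scan cost=200, card=200
  {A}: scan cost=400, card=400
  {BD}: card=600; try (D,nl_idx)→1950, (B,nl_idx)→2400, (B,hash)→2800, (D,merge)→3300, (B,merge)→3350, (D,hash)→3500 …(+2); best=1950 via (D,nl_idx)
  {CD}: card=1000; try (D,nl_idx)→2800, (D,hash)→3600, (C,hash)→3600, (D,merge)→3800, (C,merge)→3800, (D,nl)→40200 …(+1); best=2800 via (D,nl_idx)
  {AD}: card=1600; try (D,hash)→4000, (D,nl_idx)→5200, (A,merge)→6000, (D,merge)→6200, (A,hash)→7600, (A,nl)→80200 …(+1); best=4000 via (D,hash)
  {BCD}: card=3000; try (C,hash)→5750, (B,hash)→6200, (C,merge)→10350, (B,nl_idx)→13800, (B,merge)→15150, (C,nl)→121950 …(+1); best=5750 via (C,hash)
  {ABD}: card=4800; try (B,hash)→8000, (A,hash)→9750, (A,merge)→12550, (B,nl_idx)→21600, (B,merge)→24550, (A,nl)→241950 …(+1); best=8000 via (B,hash)
  {ACD}: card=8000; try (C,hash)→8800, (A,hash)→11000, (A,merge)→17800, (C,merge)→25000, (C,nl)→324000, (A,nl)→402800; best=8800 via (C,hash)
  {ABCD}: card=24000; try (A,hash)→15950, (C,hash)→16000, (B,hash)→19200, (A,merge)→48750, (C,merge)→77000, (B,nl_idx)→96800 …(+4); best=15950 via (A,hash)

cost=15950; order=B,D,C,A; methods=nl_idx,hash,hash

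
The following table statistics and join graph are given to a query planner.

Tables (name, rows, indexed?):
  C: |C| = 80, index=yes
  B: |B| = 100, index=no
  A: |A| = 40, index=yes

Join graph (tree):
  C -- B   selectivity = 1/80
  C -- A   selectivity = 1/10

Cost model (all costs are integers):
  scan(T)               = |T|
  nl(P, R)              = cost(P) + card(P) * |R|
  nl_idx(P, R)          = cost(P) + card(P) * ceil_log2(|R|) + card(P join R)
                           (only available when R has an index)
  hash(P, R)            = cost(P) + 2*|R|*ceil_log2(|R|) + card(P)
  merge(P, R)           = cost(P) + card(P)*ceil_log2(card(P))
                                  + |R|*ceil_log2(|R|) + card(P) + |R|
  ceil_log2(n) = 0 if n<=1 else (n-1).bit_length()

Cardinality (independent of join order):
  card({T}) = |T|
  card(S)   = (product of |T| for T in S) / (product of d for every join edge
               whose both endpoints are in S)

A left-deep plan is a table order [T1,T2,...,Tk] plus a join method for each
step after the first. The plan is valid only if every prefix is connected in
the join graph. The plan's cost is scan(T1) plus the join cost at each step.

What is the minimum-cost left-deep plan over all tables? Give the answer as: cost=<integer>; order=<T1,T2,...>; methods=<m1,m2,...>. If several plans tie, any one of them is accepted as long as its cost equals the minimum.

Selinger DP (subsets sized 1..n):
  {C}: scan cost=80, card=80
  {B}: scan cost=100, card=100
  {A}: scan cost=40, card=40
  {BC}: card=100; try (C,nl_idx)→900, (C,hash)→1320, (B,merge)→1520, (C,merge)→1540, (B,hash)→1560, (B,nl)→8080 …(+1); best=900 via (C,nl_idx)
  {AC}: card=320; try (C,nl_idx)→640, (A,hash)→640, (A,nl_idx)→880, (C,merge)→960, (A,merge)→1000, (C,hash)→1200 …(+2); best=640 via (C,nl_idx)
  {ABC}: card=400; try (A,hash)→1480, (A,nl_idx)→1900, (A,merge)→1980, (B,hash)→2360, (B,merge)→4640, (A,nl)→4900 …(+1); best=1480 via (A,hash)

cost=1480; order=B,C,A; methods=nl_idx,hash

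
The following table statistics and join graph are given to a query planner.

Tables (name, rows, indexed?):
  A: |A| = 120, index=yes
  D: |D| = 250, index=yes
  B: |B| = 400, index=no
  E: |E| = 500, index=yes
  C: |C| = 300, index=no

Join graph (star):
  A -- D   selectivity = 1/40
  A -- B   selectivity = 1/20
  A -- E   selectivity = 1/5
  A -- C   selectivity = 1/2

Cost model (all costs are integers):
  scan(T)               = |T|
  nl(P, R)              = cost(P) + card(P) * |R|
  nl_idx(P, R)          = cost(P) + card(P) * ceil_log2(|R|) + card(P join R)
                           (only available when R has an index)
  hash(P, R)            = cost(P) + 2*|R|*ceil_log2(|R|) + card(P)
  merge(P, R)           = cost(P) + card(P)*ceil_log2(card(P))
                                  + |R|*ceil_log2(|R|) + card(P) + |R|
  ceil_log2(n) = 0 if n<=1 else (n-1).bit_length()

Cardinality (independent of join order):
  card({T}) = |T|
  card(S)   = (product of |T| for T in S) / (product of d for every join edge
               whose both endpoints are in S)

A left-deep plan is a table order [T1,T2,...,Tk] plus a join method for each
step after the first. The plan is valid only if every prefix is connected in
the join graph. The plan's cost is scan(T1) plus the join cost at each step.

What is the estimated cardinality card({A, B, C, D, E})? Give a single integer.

225000000

Tables in S: A(120), B(400), C(300), D(250), E(500)
Edges inside S: A-D(d=40), A-B(d=20), A-E(d=5), A-C(d=2)
numerator = 120 * 400 * 300 * 250 * 500 = 1800000000000
denominator = 40 * 20 * 5 * 2 = 8000
card(S) = 1800000000000 / 8000 = 225000000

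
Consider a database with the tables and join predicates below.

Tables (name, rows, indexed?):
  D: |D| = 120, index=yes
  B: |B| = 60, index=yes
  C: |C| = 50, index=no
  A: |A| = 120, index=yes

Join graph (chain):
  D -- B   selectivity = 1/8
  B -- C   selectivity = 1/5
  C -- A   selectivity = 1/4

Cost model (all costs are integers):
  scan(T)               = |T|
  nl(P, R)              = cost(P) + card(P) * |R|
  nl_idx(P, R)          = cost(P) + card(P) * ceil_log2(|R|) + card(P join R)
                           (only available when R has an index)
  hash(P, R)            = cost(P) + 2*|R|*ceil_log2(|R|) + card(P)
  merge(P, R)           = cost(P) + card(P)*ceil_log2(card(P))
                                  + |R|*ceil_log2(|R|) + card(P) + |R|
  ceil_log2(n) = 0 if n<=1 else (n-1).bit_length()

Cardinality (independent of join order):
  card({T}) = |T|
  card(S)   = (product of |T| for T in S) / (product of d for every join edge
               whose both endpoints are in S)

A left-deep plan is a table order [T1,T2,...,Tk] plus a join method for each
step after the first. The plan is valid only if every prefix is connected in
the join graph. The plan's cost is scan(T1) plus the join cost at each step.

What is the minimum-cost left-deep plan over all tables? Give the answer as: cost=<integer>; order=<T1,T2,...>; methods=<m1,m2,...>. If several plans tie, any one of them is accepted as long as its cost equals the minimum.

cost=13140; order=D,B,C,A; methods=hash,hash,hash

Selinger DP (subsets sized 1..n):
  {D}: scan cost=120, card=120
  {B}: scan cost=60, card=60
  {C}: scan cost=50, card=50
  {A}: scan cost=120, card=120
  {BD}: card=900; try (B,hash)→960, (D,nl_idx)→1380, (D,merge)→1440, (B,merge)→1500, (B,nl_idx)→1740, (D,hash)→1800 …(+2); best=960 via (B,hash)
  {BC}: card=600; try (C,hash)→720, (B,hash)→820, (B,merge)→820, (C,merge)→830, (B,nl_idx)→950, (B,nl)→3050 …(+1); best=720 via (C,hash)
  {AC}: card=1500; try (C,hash)→840, (A,merge)→1360, (C,merge)→1430, (A,hash)→1780, (A,nl_idx)→1900, (A,nl)→6050 …(+1); best=840 via (C,hash)
  {BCD}: card=9000; try (C,hash)→2460, (D,hash)→3000, (D,merge)→8280, (C,merge)→11210, (D,nl_idx)→13920, (C,nl)→45960 …(+1); best=2460 via (C,hash)
  {ABC}: card=18000; try (A,hash)→3000, (B,hash)→3060, (A,merge)→8280, (B,merge)→19260, (A,nl_idx)→22920, (B,nl_idx)→27840 …(+2); best=3000 via (A,hash)
  {ABCD}: card=270000; try (A,hash)→13140, (D,hash)→22680, (A,merge)→138420, (D,merge)→291960, (A,nl_idx)→335460, (D,nl_idx)→399000 …(+2); best=13140 via (A,hash)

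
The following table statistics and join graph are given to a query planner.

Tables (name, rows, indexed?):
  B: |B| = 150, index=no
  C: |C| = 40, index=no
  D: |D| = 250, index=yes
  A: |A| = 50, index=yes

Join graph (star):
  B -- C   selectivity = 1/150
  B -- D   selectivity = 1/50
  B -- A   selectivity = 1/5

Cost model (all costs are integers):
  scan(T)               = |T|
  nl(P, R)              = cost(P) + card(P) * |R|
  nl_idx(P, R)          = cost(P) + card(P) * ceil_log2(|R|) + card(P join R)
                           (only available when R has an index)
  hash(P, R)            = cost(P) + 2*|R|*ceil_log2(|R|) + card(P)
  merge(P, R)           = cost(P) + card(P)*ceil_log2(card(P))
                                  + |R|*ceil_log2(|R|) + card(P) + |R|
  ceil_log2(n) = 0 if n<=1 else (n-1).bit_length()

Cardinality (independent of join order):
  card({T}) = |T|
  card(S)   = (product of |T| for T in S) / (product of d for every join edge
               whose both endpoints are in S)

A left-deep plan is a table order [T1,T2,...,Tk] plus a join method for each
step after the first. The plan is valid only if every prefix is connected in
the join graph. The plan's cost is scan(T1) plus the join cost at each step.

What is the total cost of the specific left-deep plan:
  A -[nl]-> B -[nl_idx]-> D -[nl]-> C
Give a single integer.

327050

step 1: scan A: cost=50, card=50
step 2: join B via nl
    card(P join B) = 50*150/(5) = 1500
    cost = 50 + 50*150 = 7550
step 3: join D via nl_idx
    card(P join D) = 1500*250/(50) = 7500
    cost = 7550 + 1500*8 + 7500 = 27050
step 4: join C via nl
    card(P join C) = 7500*40/(150) = 2000
    cost = 27050 + 7500*40 = 327050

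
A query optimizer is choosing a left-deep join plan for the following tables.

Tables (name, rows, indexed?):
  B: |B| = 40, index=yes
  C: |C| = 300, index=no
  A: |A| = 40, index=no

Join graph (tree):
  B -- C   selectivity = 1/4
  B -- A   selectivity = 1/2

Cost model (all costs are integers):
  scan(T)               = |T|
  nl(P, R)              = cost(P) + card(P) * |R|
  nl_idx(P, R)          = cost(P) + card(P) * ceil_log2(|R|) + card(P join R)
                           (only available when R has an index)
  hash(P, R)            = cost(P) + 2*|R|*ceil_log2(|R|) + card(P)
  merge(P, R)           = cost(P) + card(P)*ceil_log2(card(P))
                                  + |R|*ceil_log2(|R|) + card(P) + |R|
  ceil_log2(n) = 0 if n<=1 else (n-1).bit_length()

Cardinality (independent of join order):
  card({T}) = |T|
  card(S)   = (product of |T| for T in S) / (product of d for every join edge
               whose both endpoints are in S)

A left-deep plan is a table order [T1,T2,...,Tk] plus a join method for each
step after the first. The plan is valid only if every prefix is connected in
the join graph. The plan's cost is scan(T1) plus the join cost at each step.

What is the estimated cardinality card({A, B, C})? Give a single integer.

60000

Tables in S: A(40), B(40), C(300)
Edges inside S: B-C(d=4), B-A(d=2)
numerator = 40 * 40 * 300 = 480000
denominator = 4 * 2 = 8
card(S) = 480000 / 8 = 60000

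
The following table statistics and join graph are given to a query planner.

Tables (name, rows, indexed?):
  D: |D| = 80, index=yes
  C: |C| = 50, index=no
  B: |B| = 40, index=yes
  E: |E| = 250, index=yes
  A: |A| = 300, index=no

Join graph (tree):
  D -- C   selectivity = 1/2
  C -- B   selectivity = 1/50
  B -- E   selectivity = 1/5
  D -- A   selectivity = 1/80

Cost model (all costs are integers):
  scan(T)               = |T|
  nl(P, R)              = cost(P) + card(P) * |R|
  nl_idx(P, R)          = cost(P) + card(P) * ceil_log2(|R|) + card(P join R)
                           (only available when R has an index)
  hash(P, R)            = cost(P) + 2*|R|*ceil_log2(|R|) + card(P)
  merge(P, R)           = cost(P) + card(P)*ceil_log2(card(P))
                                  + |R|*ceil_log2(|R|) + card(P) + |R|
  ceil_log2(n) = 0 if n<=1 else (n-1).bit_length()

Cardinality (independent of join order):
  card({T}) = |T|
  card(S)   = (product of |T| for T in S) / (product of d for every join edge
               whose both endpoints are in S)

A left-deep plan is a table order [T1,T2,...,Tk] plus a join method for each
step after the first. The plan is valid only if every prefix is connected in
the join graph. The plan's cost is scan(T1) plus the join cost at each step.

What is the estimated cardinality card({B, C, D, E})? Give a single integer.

Tables in S: B(40), C(50), D(80), E(250)
Edges inside S: D-C(d=2), C-B(d=50), B-E(d=5)
numerator = 40 * 50 * 80 * 250 = 40000000
denominator = 2 * 50 * 5 = 500
card(S) = 40000000 / 500 = 80000

80000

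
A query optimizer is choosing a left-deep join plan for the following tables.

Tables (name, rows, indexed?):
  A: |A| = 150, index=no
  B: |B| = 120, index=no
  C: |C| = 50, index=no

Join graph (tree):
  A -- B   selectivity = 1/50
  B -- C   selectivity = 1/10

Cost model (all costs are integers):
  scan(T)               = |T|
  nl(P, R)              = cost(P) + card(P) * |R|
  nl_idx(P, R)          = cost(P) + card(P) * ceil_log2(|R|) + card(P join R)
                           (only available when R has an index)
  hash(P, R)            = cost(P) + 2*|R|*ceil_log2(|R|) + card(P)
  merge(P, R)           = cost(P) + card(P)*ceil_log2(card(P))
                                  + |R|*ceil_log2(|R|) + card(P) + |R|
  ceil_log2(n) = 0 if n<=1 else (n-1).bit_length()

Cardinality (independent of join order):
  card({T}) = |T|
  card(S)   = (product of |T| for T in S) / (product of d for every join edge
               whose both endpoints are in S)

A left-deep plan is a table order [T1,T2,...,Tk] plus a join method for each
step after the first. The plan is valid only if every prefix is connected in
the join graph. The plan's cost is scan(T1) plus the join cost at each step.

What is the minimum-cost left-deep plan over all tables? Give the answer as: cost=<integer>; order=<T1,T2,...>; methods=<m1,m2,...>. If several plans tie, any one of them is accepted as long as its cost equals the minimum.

cost=2940; order=A,B,C; methods=hash,hash

Selinger DP (subsets sized 1..n):
  {A}: scan cost=150, card=150
  {B}: scan cost=120, card=120
  {C}: scan cost=50, card=50
  {AB}: card=360; try (B,hash)→1980, (A,merge)→2430, (B,merge)→2460, (A,hash)→2640, (A,nl)→18120, (B,nl)→18150; best=1980 via (B,hash)
  {BC}: card=600; try (C,hash)→840, (B,merge)→1360, (C,merge)→1430, (B,hash)→1780, (B,nl)→6050, (C,nl)→6120; best=840 via (C,hash)
  {ABC}: card=1800; try (C,hash)→2940, (A,hash)→3840, (C,merge)→5930, (A,merge)→8790, (C,nl)→19980, (A,nl)→90840; best=2940 via (C,hash)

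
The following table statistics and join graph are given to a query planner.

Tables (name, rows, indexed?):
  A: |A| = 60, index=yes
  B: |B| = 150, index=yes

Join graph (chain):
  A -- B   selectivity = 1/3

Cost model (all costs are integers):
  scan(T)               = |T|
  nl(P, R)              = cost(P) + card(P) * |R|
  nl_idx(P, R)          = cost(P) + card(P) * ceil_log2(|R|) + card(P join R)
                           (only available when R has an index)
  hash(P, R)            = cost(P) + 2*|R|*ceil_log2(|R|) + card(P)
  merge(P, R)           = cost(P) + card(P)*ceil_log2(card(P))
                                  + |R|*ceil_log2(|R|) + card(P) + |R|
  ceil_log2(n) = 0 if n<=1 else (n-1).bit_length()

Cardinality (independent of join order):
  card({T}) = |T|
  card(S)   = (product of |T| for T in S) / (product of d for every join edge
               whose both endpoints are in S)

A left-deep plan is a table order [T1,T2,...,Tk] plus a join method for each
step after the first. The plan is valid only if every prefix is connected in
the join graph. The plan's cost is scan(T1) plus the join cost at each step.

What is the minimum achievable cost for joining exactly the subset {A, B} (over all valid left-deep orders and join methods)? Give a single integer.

Selinger DP over subsets of {A,B}:
  {A}: scan cost=60, card=60
  {B}: scan cost=150, card=150
  {AB}: card=3000; try (A,hash)→1020, (B,merge)→1830, (A,merge)→1920, (B,hash)→2520, (B,nl_idx)→3540, (A,nl_idx)→4050 …(+2); best=1020 via (A,hash)

1020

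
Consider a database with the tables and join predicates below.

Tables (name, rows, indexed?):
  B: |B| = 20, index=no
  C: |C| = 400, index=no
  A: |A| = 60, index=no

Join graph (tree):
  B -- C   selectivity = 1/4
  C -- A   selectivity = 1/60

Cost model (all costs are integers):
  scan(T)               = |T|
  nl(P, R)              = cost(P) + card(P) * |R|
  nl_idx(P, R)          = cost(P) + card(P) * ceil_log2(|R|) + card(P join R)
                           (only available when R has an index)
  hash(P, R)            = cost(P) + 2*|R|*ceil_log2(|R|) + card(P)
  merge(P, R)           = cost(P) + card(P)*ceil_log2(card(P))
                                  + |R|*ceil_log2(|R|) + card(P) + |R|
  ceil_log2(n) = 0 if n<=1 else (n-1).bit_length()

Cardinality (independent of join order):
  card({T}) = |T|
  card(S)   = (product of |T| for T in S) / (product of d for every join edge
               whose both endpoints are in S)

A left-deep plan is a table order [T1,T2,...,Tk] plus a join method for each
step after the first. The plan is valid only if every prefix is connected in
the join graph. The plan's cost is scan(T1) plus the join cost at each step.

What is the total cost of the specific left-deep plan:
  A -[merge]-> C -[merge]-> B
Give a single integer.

step 1: scan A: cost=60, card=60
step 2: join C via merge
    card(P join C) = 60*400/(60) = 400
    cost = 60 + 60*6 + 400*9 + 60 + 400 = 4480
step 3: join B via merge
    card(P join B) = 400*20/(4) = 2000
    cost = 4480 + 400*9 + 20*5 + 400 + 20 = 8600

8600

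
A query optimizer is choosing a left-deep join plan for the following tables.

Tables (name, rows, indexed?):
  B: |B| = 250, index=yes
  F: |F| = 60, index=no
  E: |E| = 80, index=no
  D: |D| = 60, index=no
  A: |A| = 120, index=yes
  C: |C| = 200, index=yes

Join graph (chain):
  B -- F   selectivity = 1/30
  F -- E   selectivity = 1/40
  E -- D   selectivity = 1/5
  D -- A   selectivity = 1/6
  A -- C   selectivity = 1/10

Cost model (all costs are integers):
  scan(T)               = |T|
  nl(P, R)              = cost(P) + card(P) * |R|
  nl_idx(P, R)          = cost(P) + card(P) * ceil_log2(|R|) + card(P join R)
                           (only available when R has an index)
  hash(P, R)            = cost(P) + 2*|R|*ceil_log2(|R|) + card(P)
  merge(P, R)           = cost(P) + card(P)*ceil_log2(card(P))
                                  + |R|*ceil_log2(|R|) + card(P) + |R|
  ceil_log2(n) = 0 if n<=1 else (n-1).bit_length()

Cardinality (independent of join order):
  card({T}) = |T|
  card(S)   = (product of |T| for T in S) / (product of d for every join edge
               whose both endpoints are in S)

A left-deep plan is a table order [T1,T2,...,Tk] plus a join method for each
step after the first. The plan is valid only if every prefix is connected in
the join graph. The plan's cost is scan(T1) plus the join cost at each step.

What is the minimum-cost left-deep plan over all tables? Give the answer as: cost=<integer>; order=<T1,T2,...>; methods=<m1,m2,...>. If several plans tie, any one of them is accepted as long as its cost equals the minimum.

cost=261260; order=F,B,E,D,A,C; methods=nl_idx,hash,hash,hash,hash

Selinger DP (subsets sized 1..n):
  {B}: scan cost=250, card=250
  {F}: scan cost=60, card=60
  {E}: scan cost=80, card=80
  {D}: scan cost=60, card=60
  {A}: scan cost=120, card=120
  {C}: scan cost=200, card=200
  {BF}: card=500; try (B,nl_idx)→1040, (F,hash)→1220, (B,merge)→2730, (F,merge)→2920, (B,hash)→4120, (B,nl)→15060 …(+1); best=1040 via (B,nl_idx)
  {EF}: card=120; try (F,hash)→880, (E,merge)→1120, (F,merge)→1140, (E,hash)→1240, (E,nl)→4860, (F,nl)→4880; best=880 via (F,hash)
  {DE}: card=960; try (D,hash)→880, (E,merge)→1120, (D,merge)→1140, (E,hash)→1240, (E,nl)→4860, (D,nl)→4880; best=880 via (D,hash)
  {AD}: card=1200; try (D,hash)→960, (A,merge)→1440, (D,merge)→1500, (A,nl_idx)→1680, (A,hash)→1800, (A,nl)→7260 …(+1); best=960 via (D,hash)
  {AC}: card=2400; try (A,hash)→2080, (C,merge)→2880, (A,merge)→2960, (C,hash)→3440, (C,nl_idx)→3480, (A,nl_idx)→4000 …(+2); best=2080 via (A,hash)
  {BEF}: card=1000; try (E,hash)→2660, (B,nl_idx)→2840, (B,merge)→4090, (B,hash)→5000, (E,merge)→6680, (B,nl)→30880 …(+1); best=2660 via (E,hash)
  {DEF}: card=1440; try (D,hash)→1720, (D,merge)→2260, (F,hash)→2560, (D,nl)→8080, (F,merge)→11860, (F,nl)→58480; best=1720 via (D,hash)
  {ADE}: card=19200; try (E,hash)→3280, (A,hash)→3520, (A,merge)→12400, (E,merge)→16000, (A,nl_idx)→26800, (E,nl)→96960 …(+1); best=3280 via (E,hash)
  {ACD}: card=24000; try (D,hash)→5200, (C,hash)→5360, (C,merge)→17160, (D,merge)→33700, (C,nl_idx)→34560, (D,nl)→146080 …(+1); best=5200 via (D,hash)
  {BDEF}: card=12000; try (D,hash)→4380, (B,hash)→7160, (D,merge)→14080, (B,merge)→21250, (B,nl_idx)→25240, (D,nl)→62660 …(+1); best=4380 via (D,hash)
  {ADEF}: card=28800; try (A,hash)→4840, (A,merge)→19960, (F,hash)→23200, (A,nl_idx)→40600, (A,nl)→174520, (F,merge)→310900 …(+1); best=4840 via (A,hash)
  {ACDE}: card=384000; try (C,hash)→25680, (E,hash)→30320, (C,merge)→312280, (E,merge)→389840, (C,nl_idx)→540880, (E,nl)→1925200 …(+1); best=25680 via (C,hash)
  {ABDEF}: card=240000; try (A,hash)→18060, (B,hash)→37640, (A,merge)→185340, (A,nl_idx)→328380, (B,merge)→467890, (B,nl_idx)→475240 …(+2); best=18060 via (A,hash)
  {ACDEF}: card=576000; try (C,hash)→36840, (F,hash)→410400, (C,merge)→467440, (C,nl_idx)→811240, (C,nl)→5764840, (F,merge)→7706100 …(+1); best=36840 via (C,hash)
  {ABCDEF}: card=4800000; try (C,hash)→261260, (B,hash)→616840, (C,merge)→4579860, (C,nl_idx)→6738060, (B,nl_idx)→9444840, (B,merge)→12135090 …(+2); best=261260 via (C,hash)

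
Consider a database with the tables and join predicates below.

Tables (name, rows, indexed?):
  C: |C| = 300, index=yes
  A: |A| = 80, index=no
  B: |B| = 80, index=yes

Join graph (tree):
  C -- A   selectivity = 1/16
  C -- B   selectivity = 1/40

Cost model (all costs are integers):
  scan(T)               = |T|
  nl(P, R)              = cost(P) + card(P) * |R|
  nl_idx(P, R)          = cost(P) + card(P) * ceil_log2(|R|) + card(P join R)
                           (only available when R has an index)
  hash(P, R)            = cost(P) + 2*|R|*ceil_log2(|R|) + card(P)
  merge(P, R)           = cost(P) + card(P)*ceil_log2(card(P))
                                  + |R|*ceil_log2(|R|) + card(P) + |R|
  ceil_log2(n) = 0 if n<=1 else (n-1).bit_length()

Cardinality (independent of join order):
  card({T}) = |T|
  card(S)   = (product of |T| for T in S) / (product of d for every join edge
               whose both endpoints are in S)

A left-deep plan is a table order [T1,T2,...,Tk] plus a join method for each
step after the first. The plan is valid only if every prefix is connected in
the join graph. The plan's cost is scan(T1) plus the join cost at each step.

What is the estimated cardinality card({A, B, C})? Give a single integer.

3000

Tables in S: A(80), B(80), C(300)
Edges inside S: C-A(d=16), C-B(d=40)
numerator = 80 * 80 * 300 = 1920000
denominator = 16 * 40 = 640
card(S) = 1920000 / 640 = 3000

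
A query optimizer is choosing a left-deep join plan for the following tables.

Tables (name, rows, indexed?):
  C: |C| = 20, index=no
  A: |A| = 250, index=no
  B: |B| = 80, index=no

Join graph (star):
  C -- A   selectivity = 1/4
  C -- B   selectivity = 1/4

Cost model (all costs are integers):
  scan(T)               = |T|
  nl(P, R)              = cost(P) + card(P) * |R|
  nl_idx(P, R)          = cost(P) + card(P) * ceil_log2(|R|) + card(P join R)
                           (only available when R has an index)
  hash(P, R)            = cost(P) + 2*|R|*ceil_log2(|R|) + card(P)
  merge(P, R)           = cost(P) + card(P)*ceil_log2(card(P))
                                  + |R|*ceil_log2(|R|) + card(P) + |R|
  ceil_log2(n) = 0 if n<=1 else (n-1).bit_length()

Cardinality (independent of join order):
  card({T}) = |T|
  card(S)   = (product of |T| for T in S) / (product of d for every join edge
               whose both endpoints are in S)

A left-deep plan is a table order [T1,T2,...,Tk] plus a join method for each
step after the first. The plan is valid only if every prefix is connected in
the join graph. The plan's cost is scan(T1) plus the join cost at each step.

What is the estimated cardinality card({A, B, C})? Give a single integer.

25000

Tables in S: A(250), B(80), C(20)
Edges inside S: C-A(d=4), C-B(d=4)
numerator = 250 * 80 * 20 = 400000
denominator = 4 * 4 = 16
card(S) = 400000 / 16 = 25000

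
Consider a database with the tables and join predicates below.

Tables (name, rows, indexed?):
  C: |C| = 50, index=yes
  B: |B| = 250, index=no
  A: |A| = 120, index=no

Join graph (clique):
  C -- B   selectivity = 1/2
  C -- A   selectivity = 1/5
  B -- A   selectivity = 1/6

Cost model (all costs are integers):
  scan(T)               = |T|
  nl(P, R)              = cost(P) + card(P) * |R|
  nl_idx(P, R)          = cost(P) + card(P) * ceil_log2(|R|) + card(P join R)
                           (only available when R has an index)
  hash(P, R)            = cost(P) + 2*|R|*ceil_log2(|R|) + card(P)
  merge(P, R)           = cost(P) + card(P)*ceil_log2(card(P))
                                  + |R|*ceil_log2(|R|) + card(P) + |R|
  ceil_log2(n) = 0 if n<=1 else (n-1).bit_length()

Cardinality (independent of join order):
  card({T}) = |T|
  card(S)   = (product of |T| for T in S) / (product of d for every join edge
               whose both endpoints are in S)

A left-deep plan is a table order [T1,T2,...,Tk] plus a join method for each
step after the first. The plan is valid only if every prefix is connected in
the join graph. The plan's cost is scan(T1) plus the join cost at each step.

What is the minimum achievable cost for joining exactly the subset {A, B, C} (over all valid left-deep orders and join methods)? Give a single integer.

6040

Selinger DP over subsets of {A,B,C}:
  {C}: scan cost=50, card=50
  {B}: scan cost=250, card=250
  {A}: scan cost=120, card=120
  {BC}: card=6250; try (C,hash)→1100, (B,merge)→2650, (C,merge)→2850, (B,hash)→4100, (C,nl_idx)→8000, (B,nl)→12550 …(+1); best=1100 via (C,hash)
  {AC}: card=1200; try (C,hash)→840, (A,merge)→1360, (C,merge)→1430, (A,hash)→1780, (C,nl_idx)→2040, (A,nl)→6050 …(+1); best=840 via (C,hash)
  {AB}: card=5000; try (A,hash)→2180, (B,merge)→3330, (A,merge)→3460, (B,hash)→4240, (B,nl)→30120, (A,nl)→30250; best=2180 via (A,hash)
  {ABC}: card=25000; try (B,hash)→6040, (C,hash)→7780, (A,hash)→9030, (B,merge)→17490, (C,nl_idx)→57180, (C,merge)→72530 …(+4); best=6040 via (B,hash)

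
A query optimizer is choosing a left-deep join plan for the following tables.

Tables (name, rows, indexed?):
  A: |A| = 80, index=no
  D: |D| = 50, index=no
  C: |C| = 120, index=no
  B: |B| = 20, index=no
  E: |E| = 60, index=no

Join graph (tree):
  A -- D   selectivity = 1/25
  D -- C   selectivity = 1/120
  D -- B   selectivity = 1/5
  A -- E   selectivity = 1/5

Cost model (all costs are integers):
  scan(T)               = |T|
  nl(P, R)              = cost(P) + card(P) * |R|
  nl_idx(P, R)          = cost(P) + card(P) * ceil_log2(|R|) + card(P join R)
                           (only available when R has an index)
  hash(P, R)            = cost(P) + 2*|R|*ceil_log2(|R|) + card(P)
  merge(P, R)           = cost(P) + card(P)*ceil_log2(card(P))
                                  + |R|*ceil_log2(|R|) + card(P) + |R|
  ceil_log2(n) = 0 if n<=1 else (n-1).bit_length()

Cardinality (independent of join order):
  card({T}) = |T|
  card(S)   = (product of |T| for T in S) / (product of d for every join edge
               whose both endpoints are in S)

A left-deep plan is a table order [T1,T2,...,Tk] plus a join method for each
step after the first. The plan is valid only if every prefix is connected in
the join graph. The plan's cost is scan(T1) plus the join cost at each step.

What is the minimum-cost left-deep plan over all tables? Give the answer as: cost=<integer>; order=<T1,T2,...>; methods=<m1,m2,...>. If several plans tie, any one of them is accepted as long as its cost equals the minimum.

Selinger DP (subsets sized 1..n):
  {A}: scan cost=80, card=80
  {D}: scan cost=50, card=50
  {C}: scan cost=120, card=120
  {B}: scan cost=20, card=20
  {E}: scan cost=60, card=60
  {AD}: card=160; try (D,hash)→760, (A,merge)→1040, (D,merge)→1070, (A,hash)→1220, (A,nl)→4050, (D,nl)→4080; best=760 via (D,hash)
  {AE}: card=960; try (E,hash)→880, (A,merge)→1120, (E,merge)→1140, (A,hash)→1240, (A,nl)→4860, (E,nl)→4880; best=880 via (E,hash)
  {CD}: card=50; try (D,hash)→840, (C,merge)→1360, (D,merge)→1430, (C,hash)→1780, (C,nl)→6050, (D,nl)→6120; best=840 via (D,hash)
  {BD}: card=200; try (B,hash)→300, (D,merge)→490, (B,merge)→520, (D,hash)→640, (D,nl)→1020, (B,nl)→1050; best=300 via (B,hash)
  {ACD}: card=160; try (A,merge)→1830, (A,hash)→2010, (C,hash)→2600, (C,merge)→3160, (A,nl)→4840, (C,nl)→19960; best=1830 via (A,merge)
  {ABD}: card=640; try (B,hash)→1120, (A,hash)→1620, (B,merge)→2320, (A,merge)→2740, (B,nl)→3960, (A,nl)→16300; best=1120 via (B,hash)
  {ADE}: card=1920; try (E,hash)→1640, (D,hash)→2440, (E,merge)→2620, (E,nl)→10360, (D,merge)→11790, (D,nl)→48880; best=1640 via (E,hash)
  {BCD}: card=200; try (B,hash)→1090, (B,merge)→1310, (B,nl)→1840, (C,hash)→2180, (C,merge)→3060, (C,nl)→24300; best=1090 via (B,hash)
  {ABCD}: card=640; try (B,hash)→2190, (A,hash)→2410, (B,merge)→3390, (C,hash)→3440, (A,merge)→3530, (B,nl)→5030 …(+3); best=2190 via (B,hash)
  {ACDE}: card=1920; try (E,hash)→2710, (E,merge)→3690, (C,hash)→5240, (E,nl)→11430, (C,merge)→25640, (C,nl)→232040; best=2710 via (E,hash)
  {ABDE}: card=7680; try (E,hash)→2480, (B,hash)→3760, (E,merge)→8580, (B,merge)→24800, (E,nl)→39520, (B,nl)→40040; best=2480 via (E,hash)
  {ABCDE}: card=7680; try (E,hash)→3550, (B,hash)→4830, (E,merge)→9650, (C,hash)→11840, (B,merge)→25870, (E,nl)→40590 …(+3); best=3550 via (E,hash)

cost=3550; order=C,D,A,B,E; methods=hash,merge,hash,hash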